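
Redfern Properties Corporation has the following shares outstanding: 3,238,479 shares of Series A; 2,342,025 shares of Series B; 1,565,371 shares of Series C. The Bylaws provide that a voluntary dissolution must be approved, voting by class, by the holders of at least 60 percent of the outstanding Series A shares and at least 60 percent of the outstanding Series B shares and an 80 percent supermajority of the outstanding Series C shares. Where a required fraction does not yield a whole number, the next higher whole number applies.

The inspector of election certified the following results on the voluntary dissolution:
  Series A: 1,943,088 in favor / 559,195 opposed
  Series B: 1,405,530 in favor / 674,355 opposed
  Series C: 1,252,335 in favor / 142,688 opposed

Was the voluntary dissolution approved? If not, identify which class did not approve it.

Series A: 3/5 of 3238479 = 1943087.40, rounded up to 1943088; 1,943,088 required, 1,943,088 in favor — approved.
Series B: 3/5 of 2342025 = 1405215; 1,405,215 required, 1,405,530 in favor — approved.
Series C: 4/5 of 1565371 = 1252296.80, rounded up to 1252297; 1,252,297 required, 1,252,335 in favor — approved.

Approved — every class gave the required vote.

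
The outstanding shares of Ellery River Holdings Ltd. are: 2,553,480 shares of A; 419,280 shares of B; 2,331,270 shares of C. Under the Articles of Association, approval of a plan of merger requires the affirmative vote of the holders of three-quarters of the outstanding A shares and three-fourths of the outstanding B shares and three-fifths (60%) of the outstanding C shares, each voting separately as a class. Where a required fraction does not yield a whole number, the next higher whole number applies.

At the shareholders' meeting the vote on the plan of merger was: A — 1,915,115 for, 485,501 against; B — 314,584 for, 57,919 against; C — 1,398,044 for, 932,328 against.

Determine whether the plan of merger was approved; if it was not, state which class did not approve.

Not approved — the C shares did not give the required vote.

A: 3/4 of 2553480 = 1915110; 1,915,110 required, 1,915,115 in favor — approved.
B: 3/4 of 419280 = 314460; 314,460 required, 314,584 in favor — approved.
C: 3/5 of 2331270 = 1398762; 1,398,762 required, 1,398,044 in favor — not approved.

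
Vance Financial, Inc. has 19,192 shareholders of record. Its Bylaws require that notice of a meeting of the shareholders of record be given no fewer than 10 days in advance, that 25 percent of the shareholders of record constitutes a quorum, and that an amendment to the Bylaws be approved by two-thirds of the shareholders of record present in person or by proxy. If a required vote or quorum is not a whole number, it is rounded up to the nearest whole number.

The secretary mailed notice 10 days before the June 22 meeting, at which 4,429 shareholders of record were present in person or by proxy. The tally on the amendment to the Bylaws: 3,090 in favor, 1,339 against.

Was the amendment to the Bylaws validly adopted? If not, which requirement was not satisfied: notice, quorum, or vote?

Invalid — quorum requirement not satisfied.

Notice: 10 days given; 10 required. Satisfied.
Quorum: 25% of 19,192 = 4,798; 4,429 present. Not satisfied.
Vote: requires two-thirds of those present (4,429); 2/3 of 4429 = 2952.67, rounded up to 2953, so 2,953 needed; 3,090 in favor. Satisfied.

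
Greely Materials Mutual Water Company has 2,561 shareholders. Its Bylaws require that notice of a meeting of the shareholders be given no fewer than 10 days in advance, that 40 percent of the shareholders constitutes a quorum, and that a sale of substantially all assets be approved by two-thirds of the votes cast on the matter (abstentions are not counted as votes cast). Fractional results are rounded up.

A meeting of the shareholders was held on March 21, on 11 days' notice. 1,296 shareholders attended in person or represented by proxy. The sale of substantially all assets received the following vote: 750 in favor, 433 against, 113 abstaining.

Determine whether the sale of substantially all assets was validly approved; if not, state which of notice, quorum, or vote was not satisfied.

Notice: 11 days given; 10 required. Satisfied.
Quorum: 40% of 2,561 = 1,024.40, rounded up to 1,025; 1,296 present. Satisfied.
Vote: requires two-thirds of the votes cast (1,296 − 113 abstaining = 1,183); 2/3 of 1183 = 788.67, rounded up to 789, so 789 needed; 750 in favor. Not satisfied.

Invalid — vote requirement not satisfied.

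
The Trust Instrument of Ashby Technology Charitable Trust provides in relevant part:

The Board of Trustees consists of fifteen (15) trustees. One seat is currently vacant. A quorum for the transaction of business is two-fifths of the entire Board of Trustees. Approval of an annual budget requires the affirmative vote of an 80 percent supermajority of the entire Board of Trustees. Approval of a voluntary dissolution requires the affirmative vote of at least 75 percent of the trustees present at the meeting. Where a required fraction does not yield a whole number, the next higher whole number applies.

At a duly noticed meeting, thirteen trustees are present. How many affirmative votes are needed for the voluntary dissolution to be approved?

10

The voluntary dissolution requires three-fourths of the trustees present (13).
3/4 of 13 = 9.75, rounded up to 10.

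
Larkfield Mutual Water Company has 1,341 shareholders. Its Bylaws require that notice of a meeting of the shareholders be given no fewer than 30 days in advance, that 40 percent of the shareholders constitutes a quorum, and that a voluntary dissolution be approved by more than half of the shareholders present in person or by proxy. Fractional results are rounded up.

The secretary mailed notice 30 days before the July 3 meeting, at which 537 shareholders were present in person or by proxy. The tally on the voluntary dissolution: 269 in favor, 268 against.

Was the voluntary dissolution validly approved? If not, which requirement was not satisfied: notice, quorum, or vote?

Valid — all requirements satisfied.

Notice: 30 days given; 30 required. Satisfied.
Quorum: 40% of 1,341 = 536.40, rounded up to 537; 537 present. Satisfied.
Vote: requires a majority of those present (537); a majority of 537 is 269, so 269 needed; 269 in favor. Satisfied.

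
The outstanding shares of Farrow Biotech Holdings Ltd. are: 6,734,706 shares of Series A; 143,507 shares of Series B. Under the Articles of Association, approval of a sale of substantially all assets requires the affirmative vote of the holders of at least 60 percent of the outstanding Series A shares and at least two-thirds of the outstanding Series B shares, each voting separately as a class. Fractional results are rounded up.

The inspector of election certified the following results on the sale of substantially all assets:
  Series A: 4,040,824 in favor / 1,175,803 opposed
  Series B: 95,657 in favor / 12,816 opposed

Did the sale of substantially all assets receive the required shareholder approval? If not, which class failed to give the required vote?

Series A: 3/5 of 6734706 = 4040823.60, rounded up to 4040824; 4,040,824 required, 4,040,824 in favor — approved.
Series B: 2/3 of 143507 = 95671.33, rounded up to 95672; 95,672 required, 95,657 in favor — not approved.

Not approved — the Series B shares did not give the required vote.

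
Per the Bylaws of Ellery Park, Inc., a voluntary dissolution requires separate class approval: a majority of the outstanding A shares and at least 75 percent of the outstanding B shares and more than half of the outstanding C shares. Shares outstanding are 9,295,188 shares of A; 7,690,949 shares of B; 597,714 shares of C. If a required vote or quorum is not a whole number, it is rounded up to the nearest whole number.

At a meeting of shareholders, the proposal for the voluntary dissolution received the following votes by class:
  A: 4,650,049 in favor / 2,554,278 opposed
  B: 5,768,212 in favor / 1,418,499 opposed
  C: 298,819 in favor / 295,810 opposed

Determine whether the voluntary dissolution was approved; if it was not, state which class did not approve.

A: a majority of 9295188 is 4647595; 4,647,595 required, 4,650,049 in favor — approved.
B: 3/4 of 7690949 = 5768211.75, rounded up to 5768212; 5,768,212 required, 5,768,212 in favor — approved.
C: a majority of 597714 is 298858; 298,858 required, 298,819 in favor — not approved.

Not approved — the C shares did not give the required vote.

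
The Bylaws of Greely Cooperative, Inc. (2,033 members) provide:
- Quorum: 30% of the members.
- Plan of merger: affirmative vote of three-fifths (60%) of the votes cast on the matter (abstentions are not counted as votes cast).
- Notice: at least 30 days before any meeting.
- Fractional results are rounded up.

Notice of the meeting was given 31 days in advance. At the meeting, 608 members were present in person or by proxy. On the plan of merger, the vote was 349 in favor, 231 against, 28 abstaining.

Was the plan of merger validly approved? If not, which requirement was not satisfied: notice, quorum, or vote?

Invalid — quorum requirement not satisfied.

Notice: 31 days given; 30 required. Satisfied.
Quorum: 30% of 2,033 = 609.90, rounded up to 610; 608 present. Not satisfied.
Vote: requires three-fifths of the votes cast (608 − 28 abstaining = 580); 3/5 of 580 = 348, so 348 needed; 349 in favor. Satisfied.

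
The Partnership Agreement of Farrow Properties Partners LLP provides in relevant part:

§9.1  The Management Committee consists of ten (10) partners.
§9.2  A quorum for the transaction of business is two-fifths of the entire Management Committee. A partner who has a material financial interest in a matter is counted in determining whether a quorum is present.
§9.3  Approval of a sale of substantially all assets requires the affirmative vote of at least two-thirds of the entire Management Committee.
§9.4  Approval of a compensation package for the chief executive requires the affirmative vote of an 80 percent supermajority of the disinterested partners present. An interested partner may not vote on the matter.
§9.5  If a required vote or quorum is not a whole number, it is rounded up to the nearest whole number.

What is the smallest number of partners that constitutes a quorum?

4

2/5 of 10 = 4.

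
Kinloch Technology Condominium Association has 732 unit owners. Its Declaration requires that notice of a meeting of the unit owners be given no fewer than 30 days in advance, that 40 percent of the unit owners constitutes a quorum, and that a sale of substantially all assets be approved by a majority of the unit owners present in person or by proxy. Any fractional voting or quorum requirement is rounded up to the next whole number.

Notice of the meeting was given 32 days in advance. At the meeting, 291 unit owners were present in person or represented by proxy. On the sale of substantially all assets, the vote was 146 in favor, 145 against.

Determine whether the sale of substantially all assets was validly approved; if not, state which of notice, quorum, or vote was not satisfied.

Notice: 32 days given; 30 required. Satisfied.
Quorum: 40% of 732 = 292.80, rounded up to 293; 291 present. Not satisfied.
Vote: requires a majority of those present (291); a majority of 291 is 146, so 146 needed; 146 in favor. Satisfied.

Invalid — quorum requirement not satisfied.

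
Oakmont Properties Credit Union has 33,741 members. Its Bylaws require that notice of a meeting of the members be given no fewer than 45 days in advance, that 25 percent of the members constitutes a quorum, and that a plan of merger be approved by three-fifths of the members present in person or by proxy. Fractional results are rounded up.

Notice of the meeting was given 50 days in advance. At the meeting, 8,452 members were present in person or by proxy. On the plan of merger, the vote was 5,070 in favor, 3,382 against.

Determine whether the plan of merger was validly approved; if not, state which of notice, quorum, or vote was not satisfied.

Notice: 50 days given; 45 required. Satisfied.
Quorum: 25% of 33,741 = 8,435.25, rounded up to 8,436; 8,452 present. Satisfied.
Vote: requires three-fifths of those present (8,452); 3/5 of 8452 = 5071.20, rounded up to 5072, so 5,072 needed; 5,070 in favor. Not satisfied.

Invalid — vote requirement not satisfied.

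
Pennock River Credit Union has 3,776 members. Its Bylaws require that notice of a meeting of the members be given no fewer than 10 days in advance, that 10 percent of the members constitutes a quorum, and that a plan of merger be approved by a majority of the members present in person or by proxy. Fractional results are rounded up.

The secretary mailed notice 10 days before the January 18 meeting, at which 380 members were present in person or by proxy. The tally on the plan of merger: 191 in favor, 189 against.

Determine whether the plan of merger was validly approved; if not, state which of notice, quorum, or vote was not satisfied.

Valid — all requirements satisfied.

Notice: 10 days given; 10 required. Satisfied.
Quorum: 10% of 3,776 = 377.60, rounded up to 378; 380 present. Satisfied.
Vote: requires a majority of those present (380); a majority of 380 is 191, so 191 needed; 191 in favor. Satisfied.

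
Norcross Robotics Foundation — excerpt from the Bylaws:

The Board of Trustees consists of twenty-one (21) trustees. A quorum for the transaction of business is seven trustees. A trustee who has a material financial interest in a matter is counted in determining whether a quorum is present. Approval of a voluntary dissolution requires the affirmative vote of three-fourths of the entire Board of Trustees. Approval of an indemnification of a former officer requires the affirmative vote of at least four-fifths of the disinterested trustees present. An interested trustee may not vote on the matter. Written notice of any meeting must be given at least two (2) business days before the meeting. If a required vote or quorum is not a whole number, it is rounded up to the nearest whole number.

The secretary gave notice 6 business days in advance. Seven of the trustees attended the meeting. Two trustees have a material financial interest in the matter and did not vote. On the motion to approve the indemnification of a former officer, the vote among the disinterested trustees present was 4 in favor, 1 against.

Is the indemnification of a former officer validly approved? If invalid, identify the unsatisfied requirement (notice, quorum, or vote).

Valid — all requirements satisfied.

Notice: 6 business days given; 2 required (6 ≥ 2). Satisfied.
Quorum: 7 present (interested trustees count toward quorum); quorum is 7. Satisfied.
Vote: the indemnification of a former officer requires four-fifths of the disinterested trustees present (7 − 2 = 5). 4/5 of 5 = 4, so 4 affirmative votes are needed; 4 voted in favor. Satisfied.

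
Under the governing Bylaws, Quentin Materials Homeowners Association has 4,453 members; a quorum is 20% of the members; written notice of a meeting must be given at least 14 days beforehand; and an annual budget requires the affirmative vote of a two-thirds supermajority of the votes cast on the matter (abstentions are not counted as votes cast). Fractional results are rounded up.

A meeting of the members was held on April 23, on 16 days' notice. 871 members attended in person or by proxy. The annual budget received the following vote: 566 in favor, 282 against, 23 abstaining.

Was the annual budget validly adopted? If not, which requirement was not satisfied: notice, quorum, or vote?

Invalid — quorum requirement not satisfied.

Notice: 16 days given; 14 required. Satisfied.
Quorum: 20% of 4,453 = 890.60, rounded up to 891; 871 present. Not satisfied.
Vote: requires two-thirds of the votes cast (871 − 23 abstaining = 848); 2/3 of 848 = 565.33, rounded up to 566, so 566 needed; 566 in favor. Satisfied.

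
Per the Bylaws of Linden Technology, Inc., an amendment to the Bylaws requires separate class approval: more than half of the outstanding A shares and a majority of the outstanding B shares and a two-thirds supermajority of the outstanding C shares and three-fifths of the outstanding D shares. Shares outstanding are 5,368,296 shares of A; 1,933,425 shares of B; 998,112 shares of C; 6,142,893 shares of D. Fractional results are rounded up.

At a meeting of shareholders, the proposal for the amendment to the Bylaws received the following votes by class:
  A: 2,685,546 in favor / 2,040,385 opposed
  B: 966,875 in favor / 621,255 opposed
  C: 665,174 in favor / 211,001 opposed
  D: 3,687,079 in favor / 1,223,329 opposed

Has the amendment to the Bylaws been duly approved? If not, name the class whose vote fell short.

A: a majority of 5368296 is 2684149; 2,684,149 required, 2,685,546 in favor — approved.
B: a majority of 1933425 is 966713; 966,713 required, 966,875 in favor — approved.
C: 2/3 of 998112 = 665408; 665,408 required, 665,174 in favor — not approved.
D: 3/5 of 6142893 = 3685735.80, rounded up to 3685736; 3,685,736 required, 3,687,079 in favor — approved.

Not approved — the C shares did not give the required vote.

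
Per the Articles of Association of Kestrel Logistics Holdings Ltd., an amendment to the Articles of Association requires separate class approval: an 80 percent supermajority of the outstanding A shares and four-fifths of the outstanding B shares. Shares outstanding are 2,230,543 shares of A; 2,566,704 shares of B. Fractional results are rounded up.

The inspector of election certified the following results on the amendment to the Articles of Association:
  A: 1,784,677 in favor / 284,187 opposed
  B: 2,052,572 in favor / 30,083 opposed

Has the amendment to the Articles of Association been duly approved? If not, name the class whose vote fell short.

Not approved — the B shares did not give the required vote.

A: 4/5 of 2230543 = 1784434.40, rounded up to 1784435; 1,784,435 required, 1,784,677 in favor — approved.
B: 4/5 of 2566704 = 2053363.20, rounded up to 2053364; 2,053,364 required, 2,052,572 in favor — not approved.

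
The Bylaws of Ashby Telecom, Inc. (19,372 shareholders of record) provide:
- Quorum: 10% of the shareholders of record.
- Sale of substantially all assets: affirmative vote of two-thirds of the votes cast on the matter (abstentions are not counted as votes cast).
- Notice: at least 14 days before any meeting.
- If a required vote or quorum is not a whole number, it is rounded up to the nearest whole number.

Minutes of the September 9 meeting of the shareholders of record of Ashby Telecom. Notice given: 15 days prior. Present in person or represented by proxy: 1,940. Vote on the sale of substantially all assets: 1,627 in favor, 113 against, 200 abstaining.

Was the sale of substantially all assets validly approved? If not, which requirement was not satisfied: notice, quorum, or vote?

Valid — all requirements satisfied.

Notice: 15 days given; 14 required. Satisfied.
Quorum: 10% of 19,372 = 1,937.20, rounded up to 1,938; 1,940 present. Satisfied.
Vote: requires two-thirds of the votes cast (1,940 − 200 abstaining = 1,740); 2/3 of 1740 = 1160, so 1,160 needed; 1,627 in favor. Satisfied.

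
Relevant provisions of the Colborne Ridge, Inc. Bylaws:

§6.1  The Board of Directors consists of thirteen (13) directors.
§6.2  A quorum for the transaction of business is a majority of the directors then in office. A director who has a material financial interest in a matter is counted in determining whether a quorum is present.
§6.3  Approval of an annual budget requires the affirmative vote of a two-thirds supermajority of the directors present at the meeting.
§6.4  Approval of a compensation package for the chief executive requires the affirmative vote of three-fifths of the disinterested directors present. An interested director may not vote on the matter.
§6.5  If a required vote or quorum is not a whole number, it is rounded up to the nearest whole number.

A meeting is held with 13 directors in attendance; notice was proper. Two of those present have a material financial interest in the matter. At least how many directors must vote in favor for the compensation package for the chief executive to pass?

The compensation package for the chief executive requires three-fifths of the disinterested directors present (13 − 2 = 11).
3/5 of 11 = 6.60, rounded up to 7.

7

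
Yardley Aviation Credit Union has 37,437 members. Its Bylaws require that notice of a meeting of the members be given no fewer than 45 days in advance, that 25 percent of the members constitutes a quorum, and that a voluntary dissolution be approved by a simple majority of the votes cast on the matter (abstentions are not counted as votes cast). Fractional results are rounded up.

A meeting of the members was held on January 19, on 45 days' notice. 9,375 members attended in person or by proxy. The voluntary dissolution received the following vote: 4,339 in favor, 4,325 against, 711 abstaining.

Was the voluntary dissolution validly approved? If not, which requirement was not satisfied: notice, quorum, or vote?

Notice: 45 days given; 45 required. Satisfied.
Quorum: 25% of 37,437 = 9,359.25, rounded up to 9,360; 9,375 present. Satisfied.
Vote: requires a majority of the votes cast (9,375 − 711 abstaining = 8,664); a majority of 8664 is 4333, so 4,333 needed; 4,339 in favor. Satisfied.

Valid — all requirements satisfied.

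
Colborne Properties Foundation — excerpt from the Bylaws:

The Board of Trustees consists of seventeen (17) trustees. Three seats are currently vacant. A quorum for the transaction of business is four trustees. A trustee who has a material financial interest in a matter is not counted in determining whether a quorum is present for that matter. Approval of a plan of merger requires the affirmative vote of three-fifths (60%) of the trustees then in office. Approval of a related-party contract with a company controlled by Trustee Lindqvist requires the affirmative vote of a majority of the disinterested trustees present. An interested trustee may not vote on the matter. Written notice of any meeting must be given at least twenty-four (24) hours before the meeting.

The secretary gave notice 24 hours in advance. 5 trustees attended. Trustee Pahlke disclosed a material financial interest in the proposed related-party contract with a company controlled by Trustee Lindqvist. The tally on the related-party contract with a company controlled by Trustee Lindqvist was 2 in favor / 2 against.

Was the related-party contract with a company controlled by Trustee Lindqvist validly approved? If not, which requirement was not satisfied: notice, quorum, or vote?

Invalid — vote requirement not satisfied.

Notice: 24 hours given; 24 required (24 ≥ 24). Satisfied.
Quorum: 5 present, but the 1 interested trustee does not count, leaving 4. Quorum is 4. Satisfied.
Vote: the related-party contract with a company controlled by Trustee Lindqvist requires a majority of the disinterested trustees present (5 − 1 = 4). A majority of 4 is 3, so 3 affirmative votes are needed; 2 voted in favor. Not satisfied.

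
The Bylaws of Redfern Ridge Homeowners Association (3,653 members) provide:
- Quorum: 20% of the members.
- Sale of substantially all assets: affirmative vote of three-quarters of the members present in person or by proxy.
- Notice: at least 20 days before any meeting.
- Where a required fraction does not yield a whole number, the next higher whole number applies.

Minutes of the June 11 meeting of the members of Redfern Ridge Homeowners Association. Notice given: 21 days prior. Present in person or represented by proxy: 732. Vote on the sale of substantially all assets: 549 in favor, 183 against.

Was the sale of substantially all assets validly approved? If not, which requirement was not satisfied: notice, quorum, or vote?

Notice: 21 days given; 20 required. Satisfied.
Quorum: 20% of 3,653 = 730.60, rounded up to 731; 732 present. Satisfied.
Vote: requires three-fourths of those present (732); 3/4 of 732 = 549, so 549 needed; 549 in favor. Satisfied.

Valid — all requirements satisfied.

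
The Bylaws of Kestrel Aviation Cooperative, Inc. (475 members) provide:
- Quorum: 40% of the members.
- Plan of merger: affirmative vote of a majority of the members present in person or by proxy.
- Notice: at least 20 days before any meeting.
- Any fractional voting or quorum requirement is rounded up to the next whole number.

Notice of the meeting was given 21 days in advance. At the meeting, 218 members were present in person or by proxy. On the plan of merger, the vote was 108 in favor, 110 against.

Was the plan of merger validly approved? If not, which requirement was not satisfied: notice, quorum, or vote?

Invalid — vote requirement not satisfied.

Notice: 21 days given; 20 required. Satisfied.
Quorum: 40% of 475 = 190; 218 present. Satisfied.
Vote: requires a majority of those present (218); a majority of 218 is 110, so 110 needed; 108 in favor. Not satisfied.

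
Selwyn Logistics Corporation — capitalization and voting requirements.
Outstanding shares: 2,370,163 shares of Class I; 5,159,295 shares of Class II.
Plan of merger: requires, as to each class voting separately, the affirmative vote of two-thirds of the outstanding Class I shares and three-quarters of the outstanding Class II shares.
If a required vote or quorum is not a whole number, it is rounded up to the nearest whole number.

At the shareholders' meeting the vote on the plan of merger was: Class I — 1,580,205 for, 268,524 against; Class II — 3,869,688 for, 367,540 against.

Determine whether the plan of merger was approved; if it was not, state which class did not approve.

Approved — every class gave the required vote.

Class I: 2/3 of 2370163 = 1580108.67, rounded up to 1580109; 1,580,109 required, 1,580,205 in favor — approved.
Class II: 3/4 of 5159295 = 3869471.25, rounded up to 3869472; 3,869,472 required, 3,869,688 in favor — approved.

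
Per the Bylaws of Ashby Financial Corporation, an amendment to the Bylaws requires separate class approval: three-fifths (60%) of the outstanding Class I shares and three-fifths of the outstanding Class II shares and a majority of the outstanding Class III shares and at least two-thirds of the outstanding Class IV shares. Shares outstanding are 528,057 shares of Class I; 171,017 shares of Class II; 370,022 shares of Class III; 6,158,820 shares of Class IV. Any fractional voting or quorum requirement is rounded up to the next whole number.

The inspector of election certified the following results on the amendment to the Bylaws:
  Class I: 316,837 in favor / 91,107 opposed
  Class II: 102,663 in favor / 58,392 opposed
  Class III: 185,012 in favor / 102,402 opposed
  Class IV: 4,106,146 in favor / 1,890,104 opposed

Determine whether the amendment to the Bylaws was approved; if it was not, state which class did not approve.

Approved — every class gave the required vote.

Class I: 3/5 of 528057 = 316834.20, rounded up to 316835; 316,835 required, 316,837 in favor — approved.
Class II: 3/5 of 171017 = 102610.20, rounded up to 102611; 102,611 required, 102,663 in favor — approved.
Class III: a majority of 370022 is 185012; 185,012 required, 185,012 in favor — approved.
Class IV: 2/3 of 6158820 = 4105880; 4,105,880 required, 4,106,146 in favor — approved.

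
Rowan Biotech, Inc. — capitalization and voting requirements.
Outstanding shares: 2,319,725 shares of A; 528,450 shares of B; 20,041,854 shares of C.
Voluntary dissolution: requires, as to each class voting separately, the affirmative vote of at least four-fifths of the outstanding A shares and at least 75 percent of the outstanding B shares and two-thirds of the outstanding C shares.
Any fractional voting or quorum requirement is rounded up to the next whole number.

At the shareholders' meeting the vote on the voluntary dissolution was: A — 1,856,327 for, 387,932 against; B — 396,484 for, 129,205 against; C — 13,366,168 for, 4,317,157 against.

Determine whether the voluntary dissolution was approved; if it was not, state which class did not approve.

Approved — every class gave the required vote.

A: 4/5 of 2319725 = 1855780; 1,855,780 required, 1,856,327 in favor — approved.
B: 3/4 of 528450 = 396337.50, rounded up to 396338; 396,338 required, 396,484 in favor — approved.
C: 2/3 of 20041854 = 13361236; 13,361,236 required, 13,366,168 in favor — approved.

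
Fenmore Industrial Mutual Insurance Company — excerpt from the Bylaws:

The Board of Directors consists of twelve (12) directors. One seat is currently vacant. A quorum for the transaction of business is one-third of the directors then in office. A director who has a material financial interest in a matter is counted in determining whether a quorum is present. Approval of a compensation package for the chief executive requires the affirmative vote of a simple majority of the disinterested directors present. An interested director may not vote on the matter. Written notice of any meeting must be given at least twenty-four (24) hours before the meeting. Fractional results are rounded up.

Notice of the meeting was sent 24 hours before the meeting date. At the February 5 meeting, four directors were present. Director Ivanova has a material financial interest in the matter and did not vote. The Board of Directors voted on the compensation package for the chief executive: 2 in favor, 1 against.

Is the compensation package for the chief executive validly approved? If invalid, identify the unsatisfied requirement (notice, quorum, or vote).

Notice: 24 hours given; 24 required (24 ≥ 24). Satisfied.
Quorum: 4 present (interested directors count toward quorum); quorum is 4. Satisfied.
Vote: the compensation package for the chief executive requires a majority of the disinterested directors present (4 − 1 = 3). A majority of 3 is 2, so 2 affirmative votes are needed; 2 voted in favor. Satisfied.

Valid — all requirements satisfied.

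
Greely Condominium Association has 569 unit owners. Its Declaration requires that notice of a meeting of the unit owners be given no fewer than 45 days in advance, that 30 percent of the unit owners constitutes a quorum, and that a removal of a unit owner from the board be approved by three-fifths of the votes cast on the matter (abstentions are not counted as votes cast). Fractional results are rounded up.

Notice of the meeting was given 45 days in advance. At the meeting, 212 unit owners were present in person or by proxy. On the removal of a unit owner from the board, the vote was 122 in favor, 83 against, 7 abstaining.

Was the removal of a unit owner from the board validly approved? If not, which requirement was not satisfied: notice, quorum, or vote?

Invalid — vote requirement not satisfied.

Notice: 45 days given; 45 required. Satisfied.
Quorum: 30% of 569 = 170.70, rounded up to 171; 212 present. Satisfied.
Vote: requires three-fifths of the votes cast (212 − 7 abstaining = 205); 3/5 of 205 = 123, so 123 needed; 122 in favor. Not satisfied.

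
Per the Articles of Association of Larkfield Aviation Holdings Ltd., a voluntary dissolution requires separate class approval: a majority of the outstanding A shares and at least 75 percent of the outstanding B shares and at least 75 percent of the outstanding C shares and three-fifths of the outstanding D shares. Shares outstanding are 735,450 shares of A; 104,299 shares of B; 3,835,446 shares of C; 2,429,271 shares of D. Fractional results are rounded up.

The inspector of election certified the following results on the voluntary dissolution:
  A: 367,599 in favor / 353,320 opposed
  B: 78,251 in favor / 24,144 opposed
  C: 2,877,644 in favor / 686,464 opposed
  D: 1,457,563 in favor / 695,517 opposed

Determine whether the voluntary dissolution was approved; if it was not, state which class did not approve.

Not approved — the A shares did not give the required vote.

A: a majority of 735450 is 367726; 367,726 required, 367,599 in favor — not approved.
B: 3/4 of 104299 = 78224.25, rounded up to 78225; 78,225 required, 78,251 in favor — approved.
C: 3/4 of 3835446 = 2876584.50, rounded up to 2876585; 2,876,585 required, 2,877,644 in favor — approved.
D: 3/5 of 2429271 = 1457562.60, rounded up to 1457563; 1,457,563 required, 1,457,563 in favor — approved.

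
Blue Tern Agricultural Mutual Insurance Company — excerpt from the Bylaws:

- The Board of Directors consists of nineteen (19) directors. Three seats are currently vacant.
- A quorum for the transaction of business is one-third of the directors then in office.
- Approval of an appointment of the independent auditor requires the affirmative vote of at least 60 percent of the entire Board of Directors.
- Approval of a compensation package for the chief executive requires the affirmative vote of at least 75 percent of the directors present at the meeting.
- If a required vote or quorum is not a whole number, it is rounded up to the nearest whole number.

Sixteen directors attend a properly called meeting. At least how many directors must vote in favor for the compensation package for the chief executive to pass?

12

The compensation package for the chief executive requires three-fourths of the directors present (16).
3/4 of 16 = 12.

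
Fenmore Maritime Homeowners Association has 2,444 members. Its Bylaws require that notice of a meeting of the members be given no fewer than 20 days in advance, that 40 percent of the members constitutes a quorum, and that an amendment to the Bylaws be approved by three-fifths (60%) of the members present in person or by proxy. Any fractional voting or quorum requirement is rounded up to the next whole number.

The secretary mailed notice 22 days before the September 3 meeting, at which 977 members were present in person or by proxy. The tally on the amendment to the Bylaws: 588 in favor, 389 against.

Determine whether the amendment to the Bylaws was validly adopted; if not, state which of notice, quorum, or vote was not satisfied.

Notice: 22 days given; 20 required. Satisfied.
Quorum: 40% of 2,444 = 977.60, rounded up to 978; 977 present. Not satisfied.
Vote: requires three-fifths of those present (977); 3/5 of 977 = 586.20, rounded up to 587, so 587 needed; 588 in favor. Satisfied.

Invalid — quorum requirement not satisfied.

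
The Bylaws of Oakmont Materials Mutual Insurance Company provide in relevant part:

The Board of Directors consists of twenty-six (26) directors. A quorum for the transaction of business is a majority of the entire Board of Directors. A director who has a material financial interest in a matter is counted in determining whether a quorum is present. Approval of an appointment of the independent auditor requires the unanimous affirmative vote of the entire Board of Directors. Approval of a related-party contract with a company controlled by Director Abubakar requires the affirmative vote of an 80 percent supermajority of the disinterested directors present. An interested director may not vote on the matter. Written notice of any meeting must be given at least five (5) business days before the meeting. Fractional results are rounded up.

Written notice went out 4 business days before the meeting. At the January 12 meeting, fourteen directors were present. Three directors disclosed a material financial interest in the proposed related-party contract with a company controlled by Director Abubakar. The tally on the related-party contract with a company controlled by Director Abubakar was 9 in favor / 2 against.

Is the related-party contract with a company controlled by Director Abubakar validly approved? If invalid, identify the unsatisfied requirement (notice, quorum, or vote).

Invalid — notice requirement not satisfied.

Notice: 4 business days given; 5 required (4 < 5). Not satisfied.
Quorum: 14 present (interested directors count toward quorum); quorum is 14. Satisfied.
Vote: the related-party contract with a company controlled by Director Abubakar requires four-fifths of the disinterested directors present (14 − 3 = 11). 4/5 of 11 = 8.80, rounded up to 9, so 9 affirmative votes are needed; 9 voted in favor. Satisfied.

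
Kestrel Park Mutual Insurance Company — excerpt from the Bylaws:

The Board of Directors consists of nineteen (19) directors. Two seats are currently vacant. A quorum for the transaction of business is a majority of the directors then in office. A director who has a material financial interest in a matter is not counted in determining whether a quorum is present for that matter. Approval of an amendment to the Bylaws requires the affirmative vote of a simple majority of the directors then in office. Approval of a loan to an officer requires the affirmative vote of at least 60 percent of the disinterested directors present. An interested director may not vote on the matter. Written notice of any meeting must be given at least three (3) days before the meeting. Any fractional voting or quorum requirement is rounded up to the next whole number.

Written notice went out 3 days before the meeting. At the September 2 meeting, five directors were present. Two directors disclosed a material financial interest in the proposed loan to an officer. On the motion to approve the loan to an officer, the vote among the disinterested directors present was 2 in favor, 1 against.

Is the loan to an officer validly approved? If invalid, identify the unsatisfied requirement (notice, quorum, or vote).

Invalid — quorum requirement not satisfied.

Notice: 3 days given; 3 required (3 ≥ 3). Satisfied.
Quorum: 5 present, but the 2 interested directors do not count, leaving 3. Quorum is 9. Not satisfied.
Vote: the loan to an officer requires three-fifths of the disinterested directors present (5 − 2 = 3). 3/5 of 3 = 1.80, rounded up to 2, so 2 affirmative votes are needed; 2 voted in favor. Satisfied. (Moot — without a quorum no business can be validly transacted.)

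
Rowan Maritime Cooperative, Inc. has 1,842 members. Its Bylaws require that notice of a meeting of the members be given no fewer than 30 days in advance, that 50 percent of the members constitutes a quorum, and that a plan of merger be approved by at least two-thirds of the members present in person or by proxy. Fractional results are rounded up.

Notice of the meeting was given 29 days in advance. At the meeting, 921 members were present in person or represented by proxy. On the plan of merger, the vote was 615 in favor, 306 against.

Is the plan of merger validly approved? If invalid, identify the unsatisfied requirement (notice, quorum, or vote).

Invalid — notice requirement not satisfied.

Notice: 29 days given; 30 required. Not satisfied.
Quorum: 50% of 1,842 = 921; 921 present. Satisfied.
Vote: requires two-thirds of those present (921); 2/3 of 921 = 614, so 614 needed; 615 in favor. Satisfied.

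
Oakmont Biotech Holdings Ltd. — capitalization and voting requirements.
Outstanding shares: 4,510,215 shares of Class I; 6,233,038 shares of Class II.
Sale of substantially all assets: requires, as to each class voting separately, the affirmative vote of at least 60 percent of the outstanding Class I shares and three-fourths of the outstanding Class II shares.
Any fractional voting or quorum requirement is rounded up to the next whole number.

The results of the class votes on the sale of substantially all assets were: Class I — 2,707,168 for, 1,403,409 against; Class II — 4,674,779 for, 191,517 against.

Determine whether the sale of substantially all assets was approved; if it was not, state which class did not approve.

Approved — every class gave the required vote.

Class I: 3/5 of 4510215 = 2706129; 2,706,129 required, 2,707,168 in favor — approved.
Class II: 3/4 of 6233038 = 4674778.50, rounded up to 4674779; 4,674,779 required, 4,674,779 in favor — approved.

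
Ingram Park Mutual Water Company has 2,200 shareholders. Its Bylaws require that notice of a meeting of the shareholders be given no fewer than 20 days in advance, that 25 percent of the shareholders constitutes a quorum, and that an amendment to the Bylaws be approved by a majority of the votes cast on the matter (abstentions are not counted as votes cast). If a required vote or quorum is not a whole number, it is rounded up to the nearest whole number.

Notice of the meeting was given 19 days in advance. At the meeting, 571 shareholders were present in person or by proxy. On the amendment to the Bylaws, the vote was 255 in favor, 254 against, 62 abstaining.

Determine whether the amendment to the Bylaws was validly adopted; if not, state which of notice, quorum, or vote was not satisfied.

Invalid — notice requirement not satisfied.

Notice: 19 days given; 20 required. Not satisfied.
Quorum: 25% of 2,200 = 550; 571 present. Satisfied.
Vote: requires a majority of the votes cast (571 − 62 abstaining = 509); a majority of 509 is 255, so 255 needed; 255 in favor. Satisfied.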